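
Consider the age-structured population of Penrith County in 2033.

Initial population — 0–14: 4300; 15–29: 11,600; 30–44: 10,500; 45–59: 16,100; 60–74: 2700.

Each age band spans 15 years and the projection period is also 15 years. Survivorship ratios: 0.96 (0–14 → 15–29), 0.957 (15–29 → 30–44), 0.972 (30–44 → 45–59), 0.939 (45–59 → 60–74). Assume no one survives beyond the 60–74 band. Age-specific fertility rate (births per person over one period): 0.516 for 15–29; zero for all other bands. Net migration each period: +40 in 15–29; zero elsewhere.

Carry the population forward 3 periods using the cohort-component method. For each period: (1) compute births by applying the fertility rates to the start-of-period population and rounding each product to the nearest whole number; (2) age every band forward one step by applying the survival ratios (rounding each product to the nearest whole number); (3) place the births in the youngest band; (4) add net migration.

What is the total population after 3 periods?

24638

(Bands numbered youngest = 1 to oldest = 5.)
After projecting period 1:
Births: 11600 * 0.516 = 5986
Band 2: 4300 * 0.96 = 4128
Band 3: 11600 * 0.957 = 11101
Band 4: 10500 * 0.972 = 10206
Band 5: 16100 * 0.939 = 15118
Net migration: Band 2 + 40 → 4168
Population now: 0–14=5986, 15–29=4168, 30–44=11101, 45–59=10206, 60–74=15118
After projecting period 2:
Births: 4168 * 0.516 = 2151
Band 2: 5986 * 0.96 = 5747
Band 3: 4168 * 0.957 = 3989
Band 4: 11101 * 0.972 = 10790
Band 5: 10206 * 0.939 = 9583
Net migration: Band 2 + 40 → 5787
Population now: 0–14=2151, 15–29=5787, 30–44=3989, 45–59=10790, 60–74=9583
After projecting period 3:
Births: 5787 * 0.516 = 2986
Band 2: 2151 * 0.96 = 2065
Band 3: 5787 * 0.957 = 5538
Band 4: 3989 * 0.972 = 3877
Band 5: 10790 * 0.939 = 10132
Net migration: Band 2 + 40 → 2105
Population now: 0–14=2986, 15–29=2105, 30–44=5538, 45–59=3877, 60–74=10132
Total after period 3: 2986 + 2105 + 5538 + 3877 + 10132 = 24638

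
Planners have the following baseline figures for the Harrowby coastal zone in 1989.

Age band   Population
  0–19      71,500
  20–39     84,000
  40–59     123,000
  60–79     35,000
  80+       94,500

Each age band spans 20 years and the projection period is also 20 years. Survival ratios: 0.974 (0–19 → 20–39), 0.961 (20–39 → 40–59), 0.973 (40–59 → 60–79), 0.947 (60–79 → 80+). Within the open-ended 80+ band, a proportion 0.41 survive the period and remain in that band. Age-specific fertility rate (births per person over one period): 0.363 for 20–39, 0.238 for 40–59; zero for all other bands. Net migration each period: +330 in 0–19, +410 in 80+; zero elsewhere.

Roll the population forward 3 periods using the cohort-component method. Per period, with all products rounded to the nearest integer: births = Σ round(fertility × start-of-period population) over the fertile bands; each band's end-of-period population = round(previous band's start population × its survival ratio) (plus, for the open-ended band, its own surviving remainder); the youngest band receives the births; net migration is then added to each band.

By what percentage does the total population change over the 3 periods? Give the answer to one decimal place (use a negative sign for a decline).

-17.6

(Bands numbered youngest = 1 to oldest = 5.)
[period 1]
Births: 84000 × 0.363 = 30492, 123000 × 0.238 = 29274 ⇒ total 59766
Band 2: 71500 × 0.974 = 69641
Band 3: 84000 × 0.961 = 80724
Band 4: 123000 × 0.973 = 119679
Band 5: 35000 × 0.947 + 94500 × 0.41 = 33145 + 38745 = 71890
Net migration: Band 1 + 330 → 60096; Band 5 + 410 → 72300
End of period: [60096, 69641, 80724, 119679, 72300]
[period 2]
Births: 69641 × 0.363 = 25280, 80724 × 0.238 = 19212 ⇒ total 44492
Band 2: 60096 × 0.974 = 58534
Band 3: 69641 × 0.961 = 66925
Band 4: 80724 × 0.973 = 78544
Band 5: 119679 × 0.947 + 72300 × 0.41 = 113336 + 29643 = 142979
Net migration: Band 1 + 330 → 44822; Band 5 + 410 → 143389
End of period: [44822, 58534, 66925, 78544, 143389]
[period 3]
Births: 58534 × 0.363 = 21248, 66925 × 0.238 = 15928 ⇒ total 37176
Band 2: 44822 × 0.974 = 43657
Band 3: 58534 × 0.961 = 56251
Band 4: 66925 × 0.973 = 65118
Band 5: 78544 × 0.947 + 143389 × 0.41 = 74381 + 58789 = 133170
Net migration: Band 1 + 330 → 37506; Band 5 + 410 → 133580
End of period: [37506, 43657, 56251, 65118, 133580]
Total: 408000 → 336112; change = -71888; percentage change = -17.6%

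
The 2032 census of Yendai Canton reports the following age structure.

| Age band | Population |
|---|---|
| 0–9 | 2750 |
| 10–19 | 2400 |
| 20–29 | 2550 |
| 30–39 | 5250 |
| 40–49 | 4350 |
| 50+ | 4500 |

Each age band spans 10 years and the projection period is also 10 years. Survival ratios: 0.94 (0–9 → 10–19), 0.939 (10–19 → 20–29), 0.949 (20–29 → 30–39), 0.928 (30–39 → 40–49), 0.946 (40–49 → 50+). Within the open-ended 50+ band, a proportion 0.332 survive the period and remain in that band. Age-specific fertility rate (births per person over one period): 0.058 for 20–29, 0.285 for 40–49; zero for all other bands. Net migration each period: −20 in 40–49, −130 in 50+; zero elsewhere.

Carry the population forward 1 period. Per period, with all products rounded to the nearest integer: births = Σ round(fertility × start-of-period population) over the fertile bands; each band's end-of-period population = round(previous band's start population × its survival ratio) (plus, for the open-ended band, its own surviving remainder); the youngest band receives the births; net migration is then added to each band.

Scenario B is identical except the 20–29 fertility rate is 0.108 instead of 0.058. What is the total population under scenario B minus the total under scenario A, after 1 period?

127

Call the groups 1 to 6, youngest first.
After projecting period 1:
Births: 2550 * 0.058 = 148 ; 4350 * 0.285 = 1240 — total 1388
Group 2: 2750 * 0.94 = 2585
Group 3: 2400 * 0.939 = 2254
Group 4: 2550 * 0.949 = 2420
Group 5: 5250 * 0.928 = 4872
Group 6: 4350 * 0.946 + 4500 * 0.332 = 4115 + 1494 = 5609
Net migration: Group 5 − 20 → 4852; Group 6 − 130 → 5479
End of period: [1388, 2585, 2254, 2420, 4852, 5479]
Scenario A total after 1 period: 18978
Scenario B projection —
After projecting period 1:
Births: 2550 * 0.108 = 275 ; 4350 * 0.285 = 1240 — total 1515
Group 2: 2750 * 0.94 = 2585
Group 3: 2400 * 0.939 = 2254
Group 4: 2550 * 0.949 = 2420
Group 5: 5250 * 0.928 = 4872
Group 6: 4350 * 0.946 + 4500 * 0.332 = 4115 + 1494 = 5609
Net migration: Group 5 − 20 → 4852; Group 6 − 130 → 5479
End of period: [1515, 2585, 2254, 2420, 4852, 5479]
Scenario B total after 1 period: 19105
Difference B − A = 19105 − 18978 = 127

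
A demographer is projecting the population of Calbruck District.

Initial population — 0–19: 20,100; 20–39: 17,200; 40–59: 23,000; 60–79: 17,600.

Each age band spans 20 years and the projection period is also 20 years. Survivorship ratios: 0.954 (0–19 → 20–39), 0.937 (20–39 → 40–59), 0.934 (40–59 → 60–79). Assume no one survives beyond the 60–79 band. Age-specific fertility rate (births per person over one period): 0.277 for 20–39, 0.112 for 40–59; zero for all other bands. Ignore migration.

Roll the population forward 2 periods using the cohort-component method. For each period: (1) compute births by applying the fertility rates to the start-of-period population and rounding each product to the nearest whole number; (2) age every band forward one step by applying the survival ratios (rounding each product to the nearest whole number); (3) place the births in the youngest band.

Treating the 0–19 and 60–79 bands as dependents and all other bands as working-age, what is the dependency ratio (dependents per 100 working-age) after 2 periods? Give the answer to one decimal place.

88.8

[period 1]
Births: 17200 * 0.277 = 4764, 23000 * 0.112 = 2576 → 7340
20–39: 20100 * 0.954 = 19175
40–59: 17200 * 0.937 = 16116
60–79: 23000 * 0.934 = 21482
Population now: 0–19=7340, 20–39=19175, 40–59=16116, 60–79=21482
[period 2]
Births: 19175 * 0.277 = 5311, 16116 * 0.112 = 1805 → 7116
20–39: 7340 * 0.954 = 7002
40–59: 19175 * 0.937 = 17967
60–79: 16116 * 0.934 = 15052
Population now: 0–19=7116, 20–39=7002, 40–59=17967, 60–79=15052
Dependents (band 0–19 + band 60–79) = 7116 + 15052 = 22168; working-age = 24969; ratio = 22168/24969 × 100 = 88.8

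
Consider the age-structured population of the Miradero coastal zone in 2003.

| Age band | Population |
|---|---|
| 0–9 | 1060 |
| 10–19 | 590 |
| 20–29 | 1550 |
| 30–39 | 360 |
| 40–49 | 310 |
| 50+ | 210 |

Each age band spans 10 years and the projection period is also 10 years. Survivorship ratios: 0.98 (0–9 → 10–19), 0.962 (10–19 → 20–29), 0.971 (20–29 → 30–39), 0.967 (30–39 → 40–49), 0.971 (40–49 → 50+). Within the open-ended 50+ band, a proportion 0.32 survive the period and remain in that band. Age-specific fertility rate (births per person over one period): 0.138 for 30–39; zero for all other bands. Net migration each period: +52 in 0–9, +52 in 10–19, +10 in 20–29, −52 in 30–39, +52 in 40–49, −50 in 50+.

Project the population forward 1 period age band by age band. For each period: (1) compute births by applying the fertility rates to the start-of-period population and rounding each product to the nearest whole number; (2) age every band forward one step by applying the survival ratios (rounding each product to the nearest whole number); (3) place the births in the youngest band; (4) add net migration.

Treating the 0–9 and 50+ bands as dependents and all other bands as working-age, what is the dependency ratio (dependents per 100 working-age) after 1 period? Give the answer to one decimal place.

Period 1:
Births: 360 × 0.138 = 50
10–19: 1060 × 0.98 = 1039
20–29: 590 × 0.962 = 568
30–39: 1550 × 0.971 = 1505
40–49: 360 × 0.967 = 348
50+: 310 × 0.971 + 210 × 0.32 = 301 + 67 = 368
Net migration: 0–9 + 52 → 102; 10–19 + 52 → 1091; 20–29 + 10 → 578; 30–39 − 52 → 1453; 40–49 + 52 → 400; 50+ − 50 → 318
End of period: [102, 1091, 578, 1453, 400, 318]
Dependents (band 0–9 + band 50+) = 102 + 318 = 420; working-age = 3522; ratio = 420/3522 × 100 = 11.9

11.9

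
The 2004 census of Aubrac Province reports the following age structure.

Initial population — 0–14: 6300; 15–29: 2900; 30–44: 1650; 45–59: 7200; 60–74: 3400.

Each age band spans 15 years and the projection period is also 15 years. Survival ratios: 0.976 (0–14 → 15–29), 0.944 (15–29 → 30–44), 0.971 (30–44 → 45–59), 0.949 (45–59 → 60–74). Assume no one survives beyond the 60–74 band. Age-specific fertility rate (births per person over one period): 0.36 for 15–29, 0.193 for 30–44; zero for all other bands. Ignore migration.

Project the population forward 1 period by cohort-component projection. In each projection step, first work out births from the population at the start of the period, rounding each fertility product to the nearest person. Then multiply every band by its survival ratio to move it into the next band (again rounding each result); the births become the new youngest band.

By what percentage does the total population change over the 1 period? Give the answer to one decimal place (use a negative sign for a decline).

After projecting period 1:
Births: 2900 * 0.36 = 1044  |  1650 * 0.193 = 318 → total 1362
15–29: 6300 * 0.976 = 6149
30–44: 2900 * 0.944 = 2738
45–59: 1650 * 0.971 = 1602
60–74: 7200 * 0.949 = 6833
End of period: [1362, 6149, 2738, 1602, 6833]
Total: 21450 → 18684; change = -2766; percentage change = -12.9%

-12.9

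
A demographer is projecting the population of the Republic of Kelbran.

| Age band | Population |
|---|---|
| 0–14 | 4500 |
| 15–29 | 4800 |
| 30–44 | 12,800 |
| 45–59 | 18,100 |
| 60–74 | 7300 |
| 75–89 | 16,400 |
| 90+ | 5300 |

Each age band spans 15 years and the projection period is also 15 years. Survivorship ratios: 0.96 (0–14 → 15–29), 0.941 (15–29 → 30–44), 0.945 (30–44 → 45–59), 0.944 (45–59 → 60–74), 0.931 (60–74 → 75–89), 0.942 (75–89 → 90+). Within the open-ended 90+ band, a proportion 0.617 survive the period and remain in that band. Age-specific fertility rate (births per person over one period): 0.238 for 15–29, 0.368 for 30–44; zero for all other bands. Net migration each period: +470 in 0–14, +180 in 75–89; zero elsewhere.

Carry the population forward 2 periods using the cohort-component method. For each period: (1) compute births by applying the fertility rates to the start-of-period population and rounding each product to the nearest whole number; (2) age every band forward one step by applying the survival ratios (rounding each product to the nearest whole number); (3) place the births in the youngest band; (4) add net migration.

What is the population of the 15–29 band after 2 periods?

Period 1.
Births: 4800 * 0.238 = 1142, 12800 * 0.368 = 4710 ⇒ total 5852
15–29: 4500 * 0.96 = 4320
30–44: 4800 * 0.941 = 4517
45–59: 12800 * 0.945 = 12096
60–74: 18100 * 0.944 = 17086
75–89: 7300 * 0.931 = 6796
90+: 16400 * 0.942 + 5300 * 0.617 = 15449 + 3270 = 18719
Net migration: 0–14 + 470 → 6322; 75–89 + 180 → 6976
End of period: [6322, 4320, 4517, 12096, 17086, 6976, 18719]
Period 2.
Births: 4320 * 0.238 = 1028, 4517 * 0.368 = 1662 ⇒ total 2690
15–29: 6322 * 0.96 = 6069
30–44: 4320 * 0.941 = 4065
45–59: 4517 * 0.945 = 4269
60–74: 12096 * 0.944 = 11419
75–89: 17086 * 0.931 = 15907
90+: 6976 * 0.942 + 18719 * 0.617 = 6571 + 11550 = 18121
Net migration: 0–14 + 470 → 3160; 75–89 + 180 → 16087
End of period: [3160, 6069, 4065, 4269, 11419, 16087, 18121]

6069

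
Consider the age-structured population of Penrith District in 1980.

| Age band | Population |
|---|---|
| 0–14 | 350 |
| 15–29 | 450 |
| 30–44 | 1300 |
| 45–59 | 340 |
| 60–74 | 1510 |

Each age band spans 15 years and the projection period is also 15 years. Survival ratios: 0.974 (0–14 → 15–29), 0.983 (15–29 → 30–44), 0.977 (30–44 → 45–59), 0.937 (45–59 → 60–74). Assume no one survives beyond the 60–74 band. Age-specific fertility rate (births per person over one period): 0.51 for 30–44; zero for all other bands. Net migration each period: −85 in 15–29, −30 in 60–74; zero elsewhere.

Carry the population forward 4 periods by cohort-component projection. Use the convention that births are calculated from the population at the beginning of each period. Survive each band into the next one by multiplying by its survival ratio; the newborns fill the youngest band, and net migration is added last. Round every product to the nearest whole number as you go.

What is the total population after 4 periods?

Period 1.
Births: 1300 * 0.51 = 663
15–29: 350 * 0.974 = 341
30–44: 450 * 0.983 = 442
45–59: 1300 * 0.977 = 1270
60–74: 340 * 0.937 = 319
Net migration: 15–29 − 85 → 256; 60–74 − 30 → 289
→ [663, 256, 442, 1270, 289]
Period 2.
Births: 442 * 0.51 = 225
15–29: 663 * 0.974 = 646
30–44: 256 * 0.983 = 252
45–59: 442 * 0.977 = 432
60–74: 1270 * 0.937 = 1190
Net migration: 15–29 − 85 → 561; 60–74 − 30 → 1160
→ [225, 561, 252, 432, 1160]
Period 3.
Births: 252 * 0.51 = 129
15–29: 225 * 0.974 = 219
30–44: 561 * 0.983 = 551
45–59: 252 * 0.977 = 246
60–74: 432 * 0.937 = 405
Net migration: 15–29 − 85 → 134; 60–74 − 30 → 375
→ [129, 134, 551, 246, 375]
Period 4.
Births: 551 * 0.51 = 281
15–29: 129 * 0.974 = 126
30–44: 134 * 0.983 = 132
45–59: 551 * 0.977 = 538
60–74: 246 * 0.937 = 231
Net migration: 15–29 − 85 → 41; 60–74 − 30 → 201
→ [281, 41, 132, 538, 201]
Total after period 4: 281 + 41 + 132 + 538 + 201 = 1193

1193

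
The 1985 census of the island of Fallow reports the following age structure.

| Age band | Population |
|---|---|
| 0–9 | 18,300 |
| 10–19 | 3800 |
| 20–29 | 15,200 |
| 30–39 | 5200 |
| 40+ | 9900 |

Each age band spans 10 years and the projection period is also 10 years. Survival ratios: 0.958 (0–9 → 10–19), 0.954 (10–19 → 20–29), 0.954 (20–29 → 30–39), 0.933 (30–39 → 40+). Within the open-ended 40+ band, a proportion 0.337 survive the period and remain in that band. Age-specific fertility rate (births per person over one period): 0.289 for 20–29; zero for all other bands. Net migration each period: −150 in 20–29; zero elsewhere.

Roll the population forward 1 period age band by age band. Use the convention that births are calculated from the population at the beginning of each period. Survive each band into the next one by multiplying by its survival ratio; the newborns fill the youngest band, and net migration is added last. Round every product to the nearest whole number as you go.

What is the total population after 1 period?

Call the groups 1 to 5, youngest first.
Period 1:
Births: 15200 * 0.289 = 4393
Group 2: 18300 * 0.958 = 17531
Group 3: 3800 * 0.954 = 3625
Group 4: 15200 * 0.954 = 14501
Group 5: 5200 * 0.933 + 9900 * 0.337 = 4852 + 3336 = 8188
Net migration: Group 3 − 150 → 3475
Population now: 0–9=4393, 10–19=17531, 20–29=3475, 30–39=14501, 40+=8188
Total after period 1: 4393 + 17531 + 3475 + 14501 + 8188 = 48088

48088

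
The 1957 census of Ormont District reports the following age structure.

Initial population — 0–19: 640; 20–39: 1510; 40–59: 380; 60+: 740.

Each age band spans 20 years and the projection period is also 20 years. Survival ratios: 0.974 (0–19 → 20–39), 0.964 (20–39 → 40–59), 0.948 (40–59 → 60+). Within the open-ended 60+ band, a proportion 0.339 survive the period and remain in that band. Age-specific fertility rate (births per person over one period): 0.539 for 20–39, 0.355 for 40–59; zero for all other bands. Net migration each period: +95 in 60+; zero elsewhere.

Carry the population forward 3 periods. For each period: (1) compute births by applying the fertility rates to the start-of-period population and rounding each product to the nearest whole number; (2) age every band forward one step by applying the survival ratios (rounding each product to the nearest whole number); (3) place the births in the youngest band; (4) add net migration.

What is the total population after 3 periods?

— Period 1 —
Births: 1510 × 0.539 = 814 ; 380 × 0.355 = 135 → 949
20–39: 640 × 0.974 = 623
40–59: 1510 × 0.964 = 1456
60+: 380 × 0.948 + 740 × 0.339 = 360 + 251 = 611
Net migration: 60+ + 95 → 706
Giving 949 / 623 / 1456 / 706.
— Period 2 —
Births: 623 × 0.539 = 336 ; 1456 × 0.355 = 517 → 853
20–39: 949 × 0.974 = 924
40–59: 623 × 0.964 = 601
60+: 1456 × 0.948 + 706 × 0.339 = 1380 + 239 = 1619
Net migration: 60+ + 95 → 1714
Giving 853 / 924 / 601 / 1714.
— Period 3 —
Births: 924 × 0.539 = 498 ; 601 × 0.355 = 213 → 711
20–39: 853 × 0.974 = 831
40–59: 924 × 0.964 = 891
60+: 601 × 0.948 + 1714 × 0.339 = 570 + 581 = 1151
Net migration: 60+ + 95 → 1246
Giving 711 / 831 / 891 / 1246.
Total after period 3: 711 + 831 + 891 + 1246 = 3679

3679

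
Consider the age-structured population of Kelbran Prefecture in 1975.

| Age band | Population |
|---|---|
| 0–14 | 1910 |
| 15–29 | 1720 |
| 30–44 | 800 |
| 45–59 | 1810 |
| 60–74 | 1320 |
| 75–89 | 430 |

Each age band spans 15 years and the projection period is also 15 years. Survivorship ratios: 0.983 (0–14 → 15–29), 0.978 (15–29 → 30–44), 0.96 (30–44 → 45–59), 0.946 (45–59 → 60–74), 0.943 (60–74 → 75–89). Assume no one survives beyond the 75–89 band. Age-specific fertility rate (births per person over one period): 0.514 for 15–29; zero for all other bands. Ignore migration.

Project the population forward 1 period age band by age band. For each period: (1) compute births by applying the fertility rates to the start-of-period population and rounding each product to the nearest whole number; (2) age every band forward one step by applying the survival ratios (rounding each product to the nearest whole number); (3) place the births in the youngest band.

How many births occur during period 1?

Let group 1 be 0–14 through group 6 = 75–89.
— Period 1 —
Births: 1720 × 0.514 = 884
Group 2: 1910 × 0.983 = 1878
Group 3: 1720 × 0.978 = 1682
Group 4: 800 × 0.96 = 768
Group 5: 1810 × 0.946 = 1712
Group 6: 1320 × 0.943 = 1245
Population now: 0–14=884, 15–29=1878, 30–44=1682, 45–59=768, 60–74=1712, 75–89=1245

884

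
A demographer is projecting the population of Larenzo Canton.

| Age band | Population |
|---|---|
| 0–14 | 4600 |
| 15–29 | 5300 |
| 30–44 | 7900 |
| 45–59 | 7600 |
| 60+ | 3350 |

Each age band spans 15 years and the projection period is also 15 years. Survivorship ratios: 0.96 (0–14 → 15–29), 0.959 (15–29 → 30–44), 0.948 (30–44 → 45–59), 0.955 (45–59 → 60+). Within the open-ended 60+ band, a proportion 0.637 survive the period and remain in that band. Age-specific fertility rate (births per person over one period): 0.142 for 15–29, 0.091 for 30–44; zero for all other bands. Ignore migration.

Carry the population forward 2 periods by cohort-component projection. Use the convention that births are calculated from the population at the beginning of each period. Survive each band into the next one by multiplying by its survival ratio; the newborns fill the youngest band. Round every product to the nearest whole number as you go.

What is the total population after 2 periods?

24692

Period 1.
Births: 5300 * 0.142 = 753, 7900 * 0.091 = 719 → total 1472
15–29: 4600 * 0.96 = 4416
30–44: 5300 * 0.959 = 5083
45–59: 7900 * 0.948 = 7489
60+: 7600 * 0.955 + 3350 * 0.637 = 7258 + 2134 = 9392
End of period: [1472, 4416, 5083, 7489, 9392]
Period 2.
Births: 4416 * 0.142 = 627, 5083 * 0.091 = 463 → total 1090
15–29: 1472 * 0.96 = 1413
30–44: 4416 * 0.959 = 4235
45–59: 5083 * 0.948 = 4819
60+: 7489 * 0.955 + 9392 * 0.637 = 7152 + 5983 = 13135
End of period: [1090, 1413, 4235, 4819, 13135]
Total after period 2: 1090 + 1413 + 4235 + 4819 + 13135 = 24692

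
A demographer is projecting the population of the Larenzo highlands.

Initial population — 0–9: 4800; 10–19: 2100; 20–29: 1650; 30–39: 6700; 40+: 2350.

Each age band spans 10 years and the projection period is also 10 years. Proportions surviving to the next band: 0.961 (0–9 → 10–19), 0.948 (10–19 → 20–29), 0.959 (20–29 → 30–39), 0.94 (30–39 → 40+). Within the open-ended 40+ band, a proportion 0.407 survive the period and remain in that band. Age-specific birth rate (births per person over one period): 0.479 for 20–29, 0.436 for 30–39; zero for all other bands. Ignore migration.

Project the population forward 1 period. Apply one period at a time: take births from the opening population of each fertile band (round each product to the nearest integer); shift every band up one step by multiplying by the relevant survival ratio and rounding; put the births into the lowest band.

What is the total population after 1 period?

Numbering the bands 1..5 from youngest to oldest:
— Period 1 —
Births: 1650 × 0.479 = 790 ; 6700 × 0.436 = 2921 — total 3711
Band 2: 4800 × 0.961 = 4613
Band 3: 2100 × 0.948 = 1991
Band 4: 1650 × 0.959 = 1582
Band 5: 6700 × 0.94 + 2350 × 0.407 = 6298 + 956 = 7254
Giving 3711 / 4613 / 1991 / 1582 / 7254.
Total after period 1: 3711 + 4613 + 1991 + 1582 + 7254 = 19151

19151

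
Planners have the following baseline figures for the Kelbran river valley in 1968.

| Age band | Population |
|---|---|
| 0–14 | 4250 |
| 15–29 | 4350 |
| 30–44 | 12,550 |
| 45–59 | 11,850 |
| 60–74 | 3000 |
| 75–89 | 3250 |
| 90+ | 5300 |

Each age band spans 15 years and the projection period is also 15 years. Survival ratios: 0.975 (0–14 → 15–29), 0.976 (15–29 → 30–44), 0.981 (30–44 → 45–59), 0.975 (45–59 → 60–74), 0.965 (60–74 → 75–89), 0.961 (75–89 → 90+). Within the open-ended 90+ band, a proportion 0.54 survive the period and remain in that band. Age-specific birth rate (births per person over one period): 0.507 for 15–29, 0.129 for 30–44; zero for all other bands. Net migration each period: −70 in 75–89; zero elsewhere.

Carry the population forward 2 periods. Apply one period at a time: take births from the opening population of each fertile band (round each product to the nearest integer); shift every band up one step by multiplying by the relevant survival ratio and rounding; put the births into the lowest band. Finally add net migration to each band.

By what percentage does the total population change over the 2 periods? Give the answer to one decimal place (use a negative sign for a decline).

-2.1

Period 1.
Births: 4350 * 0.507 = 2205  |  12550 * 0.129 = 1619 ⇒ total 3824
15–29: 4250 * 0.975 = 4144
30–44: 4350 * 0.976 = 4246
45–59: 12550 * 0.981 = 12312
60–74: 11850 * 0.975 = 11554
75–89: 3000 * 0.965 = 2895
90+: 3250 * 0.961 + 5300 * 0.54 = 3123 + 2862 = 5985
Net migration: 75–89 − 70 → 2825
End of period: [3824, 4144, 4246, 12312, 11554, 2825, 5985]
Period 2.
Births: 4144 * 0.507 = 2101  |  4246 * 0.129 = 548 ⇒ total 2649
15–29: 3824 * 0.975 = 3728
30–44: 4144 * 0.976 = 4045
45–59: 4246 * 0.981 = 4165
60–74: 12312 * 0.975 = 12004
75–89: 11554 * 0.965 = 11150
90+: 2825 * 0.961 + 5985 * 0.54 = 2715 + 3232 = 5947
Net migration: 75–89 − 70 → 11080
End of period: [2649, 3728, 4045, 4165, 12004, 11080, 5947]
Total: 44550 → 43618; change = -932; percentage change = -2.1%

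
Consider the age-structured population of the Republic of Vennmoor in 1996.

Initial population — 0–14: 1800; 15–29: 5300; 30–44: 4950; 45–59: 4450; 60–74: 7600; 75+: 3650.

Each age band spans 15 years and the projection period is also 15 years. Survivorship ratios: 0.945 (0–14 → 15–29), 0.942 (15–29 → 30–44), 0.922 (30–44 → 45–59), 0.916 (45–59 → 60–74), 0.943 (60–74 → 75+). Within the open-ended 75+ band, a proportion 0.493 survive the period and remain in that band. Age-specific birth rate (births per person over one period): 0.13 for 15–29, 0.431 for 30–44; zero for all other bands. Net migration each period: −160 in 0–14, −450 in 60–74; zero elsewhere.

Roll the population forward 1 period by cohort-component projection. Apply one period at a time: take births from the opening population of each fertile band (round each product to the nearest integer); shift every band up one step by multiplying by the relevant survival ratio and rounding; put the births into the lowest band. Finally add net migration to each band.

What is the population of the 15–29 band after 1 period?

1701

Let group 1 be 0–14 through group 6 = 75+.
— Period 1 —
Births: 5300 * 0.13 = 689  |  4950 * 0.431 = 2133 → 2822
Group 2: 1800 * 0.945 = 1701
Group 3: 5300 * 0.942 = 4993
Group 4: 4950 * 0.922 = 4564
Group 5: 4450 * 0.916 = 4076
Group 6: 7600 * 0.943 + 3650 * 0.493 = 7167 + 1799 = 8966
Net migration: Group 1 − 160 → 2662; Group 5 − 450 → 3626
End of period: [2662, 1701, 4993, 4564, 3626, 8966]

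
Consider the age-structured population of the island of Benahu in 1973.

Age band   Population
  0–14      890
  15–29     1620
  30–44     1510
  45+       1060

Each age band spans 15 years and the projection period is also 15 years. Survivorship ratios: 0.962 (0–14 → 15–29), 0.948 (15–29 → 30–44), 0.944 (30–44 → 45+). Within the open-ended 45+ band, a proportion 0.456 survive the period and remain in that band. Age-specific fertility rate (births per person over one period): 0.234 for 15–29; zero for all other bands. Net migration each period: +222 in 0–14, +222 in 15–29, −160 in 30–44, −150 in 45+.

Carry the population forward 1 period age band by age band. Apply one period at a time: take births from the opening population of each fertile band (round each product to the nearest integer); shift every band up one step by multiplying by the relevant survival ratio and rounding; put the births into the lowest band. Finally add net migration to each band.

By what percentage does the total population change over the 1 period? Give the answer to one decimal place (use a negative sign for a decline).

— Period 1 —
Births: 1620 × 0.234 = 379
15–29: 890 × 0.962 = 856
30–44: 1620 × 0.948 = 1536
45+: 1510 × 0.944 + 1060 × 0.456 = 1425 + 483 = 1908
Net migration: 0–14 + 222 → 601; 15–29 + 222 → 1078; 30–44 − 160 → 1376; 45+ − 150 → 1758
Population now: 0–14=601, 15–29=1078, 30–44=1376, 45+=1758
Total: 5080 → 4813; change = -267; percentage change = -5.3%

-5.3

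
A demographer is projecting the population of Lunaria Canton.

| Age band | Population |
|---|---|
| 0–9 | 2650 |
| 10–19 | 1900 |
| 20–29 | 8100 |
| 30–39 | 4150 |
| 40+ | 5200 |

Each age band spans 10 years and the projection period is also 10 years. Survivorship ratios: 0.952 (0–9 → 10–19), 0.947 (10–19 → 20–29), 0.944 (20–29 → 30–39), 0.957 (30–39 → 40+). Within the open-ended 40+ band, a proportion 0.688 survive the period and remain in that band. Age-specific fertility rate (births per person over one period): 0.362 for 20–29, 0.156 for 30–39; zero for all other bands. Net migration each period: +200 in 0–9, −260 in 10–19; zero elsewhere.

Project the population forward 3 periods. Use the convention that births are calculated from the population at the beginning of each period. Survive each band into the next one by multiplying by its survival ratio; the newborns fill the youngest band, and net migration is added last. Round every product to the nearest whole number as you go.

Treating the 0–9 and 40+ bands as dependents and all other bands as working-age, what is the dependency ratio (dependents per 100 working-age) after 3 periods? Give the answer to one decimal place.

167.0

Call the groups 1 to 5, youngest first.
After projecting period 1:
Births: 8100 × 0.362 = 2932 ; 4150 × 0.156 = 647 → total 3579
Group 2: 2650 × 0.952 = 2523
Group 3: 1900 × 0.947 = 1799
Group 4: 8100 × 0.944 = 7646
Group 5: 4150 × 0.957 + 5200 × 0.688 = 3972 + 3578 = 7550
Net migration: Group 1 + 200 → 3779; Group 2 − 260 → 2263
Population now: 0–9=3779, 10–19=2263, 20–29=1799, 30–39=7646, 40+=7550
After projecting period 2:
Births: 1799 × 0.362 = 651 ; 7646 × 0.156 = 1193 → total 1844
Group 2: 3779 × 0.952 = 3598
Group 3: 2263 × 0.947 = 2143
Group 4: 1799 × 0.944 = 1698
Group 5: 7646 × 0.957 + 7550 × 0.688 = 7317 + 5194 = 12511
Net migration: Group 1 + 200 → 2044; Group 2 − 260 → 3338
Population now: 0–9=2044, 10–19=3338, 20–29=2143, 30–39=1698, 40+=12511
After projecting period 3:
Births: 2143 × 0.362 = 776 ; 1698 × 0.156 = 265 → total 1041
Group 2: 2044 × 0.952 = 1946
Group 3: 3338 × 0.947 = 3161
Group 4: 2143 × 0.944 = 2023
Group 5: 1698 × 0.957 + 12511 × 0.688 = 1625 + 8608 = 10233
Net migration: Group 1 + 200 → 1241; Group 2 − 260 → 1686
Population now: 0–9=1241, 10–19=1686, 20–29=3161, 30–39=2023, 40+=10233
Dependents (band 0–9 + band 40+) = 1241 + 10233 = 11474; working-age = 6870; ratio = 11474/6870 × 100 = 167.0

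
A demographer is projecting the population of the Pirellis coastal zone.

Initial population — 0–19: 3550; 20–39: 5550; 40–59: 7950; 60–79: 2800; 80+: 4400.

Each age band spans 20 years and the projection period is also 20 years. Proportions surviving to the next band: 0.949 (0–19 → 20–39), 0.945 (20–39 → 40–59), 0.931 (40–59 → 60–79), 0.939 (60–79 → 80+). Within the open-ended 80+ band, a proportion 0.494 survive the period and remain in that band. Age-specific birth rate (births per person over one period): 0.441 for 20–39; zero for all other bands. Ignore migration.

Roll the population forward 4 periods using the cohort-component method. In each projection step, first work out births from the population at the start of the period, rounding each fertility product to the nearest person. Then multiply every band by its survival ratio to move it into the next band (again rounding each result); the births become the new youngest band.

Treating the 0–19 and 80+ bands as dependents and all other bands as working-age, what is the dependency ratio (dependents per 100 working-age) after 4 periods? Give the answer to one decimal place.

After projecting period 1:
Births: 5550 × 0.441 = 2448
20–39: 3550 × 0.949 = 3369
40–59: 5550 × 0.945 = 5245
60–79: 7950 × 0.931 = 7401
80+: 2800 × 0.939 + 4400 × 0.494 = 2629 + 2174 = 4803
End of period: [2448, 3369, 5245, 7401, 4803]
After projecting period 2:
Births: 3369 × 0.441 = 1486
20–39: 2448 × 0.949 = 2323
40–59: 3369 × 0.945 = 3184
60–79: 5245 × 0.931 = 4883
80+: 7401 × 0.939 + 4803 × 0.494 = 6950 + 2373 = 9323
End of period: [1486, 2323, 3184, 4883, 9323]
After projecting period 3:
Births: 2323 × 0.441 = 1024
20–39: 1486 × 0.949 = 1410
40–59: 2323 × 0.945 = 2195
60–79: 3184 × 0.931 = 2964
80+: 4883 × 0.939 + 9323 × 0.494 = 4585 + 4606 = 9191
End of period: [1024, 1410, 2195, 2964, 9191]
After projecting period 4:
Births: 1410 × 0.441 = 622
20–39: 1024 × 0.949 = 972
40–59: 1410 × 0.945 = 1332
60–79: 2195 × 0.931 = 2044
80+: 2964 × 0.939 + 9191 × 0.494 = 2783 + 4540 = 7323
End of period: [622, 972, 1332, 2044, 7323]
Dependents (band 0–19 + band 80+) = 622 + 7323 = 7945; working-age = 4348; ratio = 7945/4348 × 100 = 182.7

182.7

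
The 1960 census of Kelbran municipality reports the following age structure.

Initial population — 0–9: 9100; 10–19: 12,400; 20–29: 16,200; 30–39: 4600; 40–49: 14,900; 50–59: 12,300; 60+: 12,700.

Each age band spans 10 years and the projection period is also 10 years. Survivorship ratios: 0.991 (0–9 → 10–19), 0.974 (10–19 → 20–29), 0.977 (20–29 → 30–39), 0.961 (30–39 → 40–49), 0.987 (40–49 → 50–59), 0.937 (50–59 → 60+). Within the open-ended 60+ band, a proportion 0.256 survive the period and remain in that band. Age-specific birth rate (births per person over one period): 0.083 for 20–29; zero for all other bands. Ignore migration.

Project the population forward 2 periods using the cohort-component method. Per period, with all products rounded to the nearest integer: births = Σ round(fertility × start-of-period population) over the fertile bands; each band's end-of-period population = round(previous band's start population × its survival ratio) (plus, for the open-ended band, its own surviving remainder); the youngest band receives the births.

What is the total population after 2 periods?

60056

Let band 1 be 0–9 through band 7 = 60+.
— Period 1 —
Births: 16200 * 0.083 = 1345
Band 2: 9100 * 0.991 = 9018
Band 3: 12400 * 0.974 = 12078
Band 4: 16200 * 0.977 = 15827
Band 5: 4600 * 0.961 = 4421
Band 6: 14900 * 0.987 = 14706
Band 7: 12300 * 0.937 + 12700 * 0.256 = 11525 + 3251 = 14776
→ [1345, 9018, 12078, 15827, 4421, 14706, 14776]
— Period 2 —
Births: 12078 * 0.083 = 1002
Band 2: 1345 * 0.991 = 1333
Band 3: 9018 * 0.974 = 8784
Band 4: 12078 * 0.977 = 11800
Band 5: 15827 * 0.961 = 15210
Band 6: 4421 * 0.987 = 4364
Band 7: 14706 * 0.937 + 14776 * 0.256 = 13780 + 3783 = 17563
→ [1002, 1333, 8784, 11800, 15210, 4364, 17563]
Total after period 2: 1002 + 1333 + 8784 + 11800 + 15210 + 4364 + 17563 = 60056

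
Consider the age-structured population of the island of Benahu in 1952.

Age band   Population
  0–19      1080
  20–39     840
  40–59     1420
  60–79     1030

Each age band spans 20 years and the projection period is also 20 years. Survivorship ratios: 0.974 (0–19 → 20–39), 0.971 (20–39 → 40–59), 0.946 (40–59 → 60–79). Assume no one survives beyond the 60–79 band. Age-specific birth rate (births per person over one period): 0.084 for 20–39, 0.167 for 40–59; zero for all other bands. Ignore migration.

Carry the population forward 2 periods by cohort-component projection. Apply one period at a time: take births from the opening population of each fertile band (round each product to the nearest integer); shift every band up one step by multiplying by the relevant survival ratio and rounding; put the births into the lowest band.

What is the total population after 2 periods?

2317

(Groups numbered youngest = 1 to oldest = 4.)
— Period 1 —
Births: 840 * 0.084 = 71, 1420 * 0.167 = 237 → total 308
Group 2: 1080 * 0.974 = 1052
Group 3: 840 * 0.971 = 816
Group 4: 1420 * 0.946 = 1343
Population now: 0–19=308, 20–39=1052, 40–59=816, 60–79=1343
— Period 2 —
Births: 1052 * 0.084 = 88, 816 * 0.167 = 136 → total 224
Group 2: 308 * 0.974 = 300
Group 3: 1052 * 0.971 = 1021
Group 4: 816 * 0.946 = 772
Population now: 0–19=224, 20–39=300, 40–59=1021, 60–79=772
Total after period 2: 224 + 300 + 1021 + 772 = 2317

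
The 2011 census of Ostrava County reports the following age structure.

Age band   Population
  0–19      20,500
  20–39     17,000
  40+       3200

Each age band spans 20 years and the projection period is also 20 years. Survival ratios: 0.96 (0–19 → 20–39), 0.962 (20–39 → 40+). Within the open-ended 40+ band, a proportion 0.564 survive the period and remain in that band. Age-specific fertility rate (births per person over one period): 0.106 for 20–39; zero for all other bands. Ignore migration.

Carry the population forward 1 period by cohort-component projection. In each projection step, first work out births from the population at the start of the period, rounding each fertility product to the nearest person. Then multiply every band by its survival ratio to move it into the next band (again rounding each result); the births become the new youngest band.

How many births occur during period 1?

1802

Numbering the bands 1..3 from youngest to oldest:
After projecting period 1:
Births: 17000 × 0.106 = 1802
Band 2: 20500 × 0.96 = 19680
Band 3: 17000 × 0.962 + 3200 × 0.564 = 16354 + 1805 = 18159
→ [1802, 19680, 18159]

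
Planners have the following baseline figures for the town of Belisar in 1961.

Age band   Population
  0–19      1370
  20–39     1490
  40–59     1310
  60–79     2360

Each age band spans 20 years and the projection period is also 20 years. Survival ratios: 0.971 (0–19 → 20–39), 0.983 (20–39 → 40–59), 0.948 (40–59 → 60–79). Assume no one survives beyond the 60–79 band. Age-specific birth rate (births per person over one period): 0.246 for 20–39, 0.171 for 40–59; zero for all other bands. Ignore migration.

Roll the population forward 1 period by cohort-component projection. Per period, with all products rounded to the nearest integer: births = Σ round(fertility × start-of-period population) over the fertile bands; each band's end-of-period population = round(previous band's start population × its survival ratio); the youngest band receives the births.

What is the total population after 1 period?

— Period 1 —
Births: 1490 × 0.246 = 367 ; 1310 × 0.171 = 224 → total 591
20–39: 1370 × 0.971 = 1330
40–59: 1490 × 0.983 = 1465
60–79: 1310 × 0.948 = 1242
→ [591, 1330, 1465, 1242]
Total after period 1: 591 + 1330 + 1465 + 1242 = 4628

4628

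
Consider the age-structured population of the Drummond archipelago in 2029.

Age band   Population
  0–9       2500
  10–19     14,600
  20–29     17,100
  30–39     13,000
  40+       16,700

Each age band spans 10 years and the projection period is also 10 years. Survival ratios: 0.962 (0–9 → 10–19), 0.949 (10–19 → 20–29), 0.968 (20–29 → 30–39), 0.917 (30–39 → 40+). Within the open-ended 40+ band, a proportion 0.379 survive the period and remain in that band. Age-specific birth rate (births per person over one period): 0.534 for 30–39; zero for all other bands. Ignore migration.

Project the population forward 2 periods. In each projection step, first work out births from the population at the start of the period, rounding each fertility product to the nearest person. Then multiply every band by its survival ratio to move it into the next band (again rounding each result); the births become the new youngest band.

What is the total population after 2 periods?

(Bands numbered youngest = 1 to oldest = 5.)
Period 1:
Births: 13000 × 0.534 = 6942
Band 2: 2500 × 0.962 = 2405
Band 3: 14600 × 0.949 = 13855
Band 4: 17100 × 0.968 = 16553
Band 5: 13000 × 0.917 + 16700 × 0.379 = 11921 + 6329 = 18250
Giving 6942 / 2405 / 13855 / 16553 / 18250.
Period 2:
Births: 16553 × 0.534 = 8839
Band 2: 6942 × 0.962 = 6678
Band 3: 2405 × 0.949 = 2282
Band 4: 13855 × 0.968 = 13412
Band 5: 16553 × 0.917 + 18250 × 0.379 = 15179 + 6917 = 22096
Giving 8839 / 6678 / 2282 / 13412 / 22096.
Total after period 2: 8839 + 6678 + 2282 + 13412 + 22096 = 53307

53307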